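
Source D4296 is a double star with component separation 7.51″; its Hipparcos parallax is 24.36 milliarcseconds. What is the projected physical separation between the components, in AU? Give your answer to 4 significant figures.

308.3 AU

d = 1/p = 1/0.02436″ = 41.051 pc.
At distance d (pc), an angle of θ arcsec spans θ·d AU: s = 7.51 × 41.051 = 308.29 AU.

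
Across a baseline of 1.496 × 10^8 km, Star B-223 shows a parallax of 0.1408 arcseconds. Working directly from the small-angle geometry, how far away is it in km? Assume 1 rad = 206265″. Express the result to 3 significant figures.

θ = 0.1408″ = 0.1408/206265 = 6.8262 × 10^-7 rad.
d = B/θ = (1.496 × 10^8) / (6.8262 × 10^-7) = 2.1916 × 10^14 km.

2.19 × 10^14 km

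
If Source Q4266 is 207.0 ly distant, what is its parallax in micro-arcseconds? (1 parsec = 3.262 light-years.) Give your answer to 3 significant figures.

15800 μas

d = 207.0 ly ÷ 3.262 = 63.458 pc.
p = 1/d = 1/63.458 = 0.015758 arcsec.
= 0.015758 × 10⁶ = 15758 μas.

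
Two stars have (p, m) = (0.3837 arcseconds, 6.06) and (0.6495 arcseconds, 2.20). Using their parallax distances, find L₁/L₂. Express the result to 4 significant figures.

d₁ = 1/p₁ = 1/0.3837″ = 2.6062 pc; d₂ = 1/p₂ = 1/0.6495″ = 1.5396 pc.
M₁ = m₁ − 5 log₁₀ d₁ + 5 = 6.06 − 2.0800 + 5 = 8.9800.
M₂ = 2.20 − 0.9370 + 5 = 6.2630.
L₁/L₂ = 10^(0.4(M₂ − M₁)) = 10^(0.4 × (-2.7170)) = 10^(-1.08680) = 0.081884.

L₁/L₂ = 0.08188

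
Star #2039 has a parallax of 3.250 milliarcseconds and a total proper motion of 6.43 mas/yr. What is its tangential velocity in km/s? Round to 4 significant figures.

d = 1/p = 1/0.003250″ = 307.69 pc.
μ = 6.43 mas/yr = 0.00643 ″/yr.
v_t = 4.74 × μ × d = 4.74 × 0.00643 × 307.69 = 9.3778 km/s.

9.378 km/s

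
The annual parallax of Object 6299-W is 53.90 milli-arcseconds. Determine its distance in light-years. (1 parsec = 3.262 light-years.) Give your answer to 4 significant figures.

p = 53.90 milli-arcseconds = 0.05390 arcsec.
d = 1/p = 1/0.05390 = 18.553 pc.
In light-years: 18.553 × 3.262 = 60.52 ly.

60.52 light years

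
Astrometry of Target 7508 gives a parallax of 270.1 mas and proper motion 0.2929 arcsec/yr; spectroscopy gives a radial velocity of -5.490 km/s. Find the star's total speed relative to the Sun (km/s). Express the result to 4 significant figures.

7.521 km/s

d = 1/p = 1/0.2701″ = 3.7023 pc.
v_t = 4.740 μ d = 4.740 × 0.2929 × 3.7023 = 5.1401 km/s.
v = √(v_r² + v_t²) = √((-5.490)² + 5.1401²) = √56.5607 = 7.5207 km/s.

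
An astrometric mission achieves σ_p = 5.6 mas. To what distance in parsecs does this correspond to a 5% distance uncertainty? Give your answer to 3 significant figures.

σ_d/d = σ_p/p, so the condition is σ_p/p ≤ 0.05, i.e. p ≥ σ_p/0.05.
p_min = 5.6/0.05 = 112 mas = 0.112 arcsec.
d_max = 1/p_min = 1/0.112 = 8.9286 pc.

8.93 pc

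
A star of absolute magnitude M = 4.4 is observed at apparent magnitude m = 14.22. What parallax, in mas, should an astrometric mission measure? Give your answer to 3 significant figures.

1.09 mas

m − M = 14.22 − 4.4 = 9.82.
d = 10^((m−M)/5 + 1) = 10^2.964 = 920.45 pc.
p = 1/d = 1/920.45 = 0.0010864 arcsec = 1.0864 mas.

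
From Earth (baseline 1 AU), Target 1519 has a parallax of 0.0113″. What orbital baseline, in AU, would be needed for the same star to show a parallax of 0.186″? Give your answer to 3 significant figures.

16.5 AU

Parallax scales linearly with baseline: p ∝ B, so B = p_target / p_Earth × 1 AU.
B = 0.186 / 0.0113 = 16.46 AU.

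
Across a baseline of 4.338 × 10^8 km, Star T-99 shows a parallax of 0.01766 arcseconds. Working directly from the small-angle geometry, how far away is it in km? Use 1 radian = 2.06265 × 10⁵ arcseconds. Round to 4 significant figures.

θ = 0.01766″ = 0.01766/206265 = 8.5618 × 10^-8 rad.
d = B/θ = (4.338 × 10^8) / (8.5618 × 10^-8) = 5.0667 × 10^15 km.

5.067 × 10^15 km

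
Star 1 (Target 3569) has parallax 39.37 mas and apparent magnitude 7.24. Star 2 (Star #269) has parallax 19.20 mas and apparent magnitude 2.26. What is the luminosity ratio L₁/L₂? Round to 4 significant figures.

d₁ = 1/p₁ = 1/0.03937″ = 25.4 pc; d₂ = 1/p₂ = 1/0.01920″ = 52.083 pc.
M₁ = m₁ − 5 log₁₀ d₁ + 5 = 7.24 − 7.0242 + 5 = 5.2158.
M₂ = 2.26 − 8.5835 + 5 = -1.3235.
L₁/L₂ = 10^(0.4(M₂ − M₁)) = 10^(0.4 × (-6.5393)) = 10^(-2.61572) = 0.0024226.

L₁/L₂ = 0.002423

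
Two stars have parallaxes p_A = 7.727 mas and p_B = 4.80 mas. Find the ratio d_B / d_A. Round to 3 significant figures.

1.61

Since d = 1/p, d_B/d_A = p_A/p_B.
= 7.727 / 4.80 = 1.6098.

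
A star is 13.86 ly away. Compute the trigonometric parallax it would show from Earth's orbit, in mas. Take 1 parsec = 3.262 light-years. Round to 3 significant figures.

235 mas

d = 13.86 ly ÷ 3.262 = 4.2489 pc.
p = 1/d = 1/4.2489 = 0.23536 arcsec.
= 0.23536 × 1000 = 235.36 mas.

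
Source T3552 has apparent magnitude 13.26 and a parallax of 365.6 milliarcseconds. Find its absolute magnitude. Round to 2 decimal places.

d = 1/p = 1/0.3656″ = 2.7352 pc.
m − M = 5 log₁₀(2.7352) − 5 = 2.1849 − 5 = -2.8151.
M = m − (m − M) = 13.26 − (-2.8151) = 16.08.

M = 16.08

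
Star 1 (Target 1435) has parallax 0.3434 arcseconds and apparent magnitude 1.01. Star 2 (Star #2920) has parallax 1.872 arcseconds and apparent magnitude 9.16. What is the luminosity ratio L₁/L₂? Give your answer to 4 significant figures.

L₁/L₂ = 54080

d₁ = 1/p₁ = 1/0.3434″ = 2.9121 pc; d₂ = 1/p₂ = 1/1.872″ = 0.53419 pc.
M₁ = m₁ − 5 log₁₀ d₁ + 5 = 1.01 − 2.3210 + 5 = 3.6890.
M₂ = 9.16 − (-1.3615) + 5 = 15.5215.
L₁/L₂ = 10^(0.4(M₂ − M₁)) = 10^(0.4 × 11.8325) = 10^4.73300 = 54075.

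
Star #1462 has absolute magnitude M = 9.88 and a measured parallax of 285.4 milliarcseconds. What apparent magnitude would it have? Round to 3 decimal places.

d = 1/p = 1/0.2854″ = 3.5039 pc.
m − M = 5 log₁₀ d − 5 = 5 log₁₀(3.5039) − 5 = 2.7228 − 5 = -2.2772.
m = M + (m − M) = 9.88 + (-2.2772) = 7.603.

m = 7.603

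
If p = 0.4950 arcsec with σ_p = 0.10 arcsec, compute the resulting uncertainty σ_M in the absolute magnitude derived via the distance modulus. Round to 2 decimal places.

σ_M = 0.44 mag

M = m − 5 log₁₀ d + 5 = m + 5 log₁₀ p + 5, so ∂M/∂p = 5/(p ln 10).
σ_M = (5/ln 10) · (σ_p/p) = 2.1715 × 0.10/0.4950 = 2.1715 × 0.20202 = 0.43869.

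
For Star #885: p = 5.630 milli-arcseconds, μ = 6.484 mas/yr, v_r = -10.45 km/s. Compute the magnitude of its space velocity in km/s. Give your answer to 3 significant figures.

11.8 km/s

d = 1/p = 1/0.005630″ = 177.62 pc.
μ = 6.484 mas/yr = 0.006484 ″/yr.
v_t = 4.740 μ d = 4.740 × 0.006484 × 177.62 = 5.459 km/s.
v = √(v_r² + v_t²) = √((-10.45)² + 5.459²) = √139.003 = 11.79 km/s.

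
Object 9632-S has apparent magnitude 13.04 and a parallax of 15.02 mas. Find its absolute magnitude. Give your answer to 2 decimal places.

M = 8.92

d = 1/p = 1/0.01502″ = 66.578 pc.
m − M = 5 log₁₀(66.578) − 5 = 9.1167 − 5 = 4.1167.
M = m − (m − M) = 13.04 − 4.1167 = 8.92.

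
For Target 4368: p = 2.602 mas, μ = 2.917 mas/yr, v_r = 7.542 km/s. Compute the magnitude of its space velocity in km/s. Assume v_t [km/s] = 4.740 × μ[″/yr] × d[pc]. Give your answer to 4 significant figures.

d = 1/p = 1/0.002602″ = 384.32 pc.
μ = 2.917 mas/yr = 0.002917 ″/yr.
v_t = 4.740 μ d = 4.740 × 0.002917 × 384.32 = 5.3138 km/s.
v = √(v_r² + v_t²) = √(7.542² + 5.3138²) = √85.1182 = 9.226 km/s.

9.226 km/s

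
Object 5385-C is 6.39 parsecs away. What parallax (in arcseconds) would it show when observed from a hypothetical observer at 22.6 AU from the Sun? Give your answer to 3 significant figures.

p (arcsec) = B (AU) / d (pc).
p = 22.6 / 6.39 = 3.5368 arcsec.

3.54 arcsec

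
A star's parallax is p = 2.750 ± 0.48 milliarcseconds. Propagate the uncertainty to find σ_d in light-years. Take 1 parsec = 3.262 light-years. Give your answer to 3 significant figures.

d = 1/p, so σ_d = σ_p / p².
σ_d = 0.000480 / (0.002750)² = 0.000480 / 0.0000075625 = 63.471 pc = 63.471 × 3.262 ly = 207.04 ly.

207 ly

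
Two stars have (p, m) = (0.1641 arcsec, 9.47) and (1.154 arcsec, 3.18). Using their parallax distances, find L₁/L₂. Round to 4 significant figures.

L₁/L₂ = 0.1507

d₁ = 1/p₁ = 1/0.1641″ = 6.0938 pc; d₂ = 1/p₂ = 1/1.154″ = 0.86655 pc.
M₁ = m₁ − 5 log₁₀ d₁ + 5 = 9.47 − 3.9244 + 5 = 10.5456.
M₂ = 3.18 − (-0.3110) + 5 = 8.4910.
L₁/L₂ = 10^(0.4(M₂ − M₁)) = 10^(0.4 × (-2.0546)) = 10^(-0.82184) = 0.15072.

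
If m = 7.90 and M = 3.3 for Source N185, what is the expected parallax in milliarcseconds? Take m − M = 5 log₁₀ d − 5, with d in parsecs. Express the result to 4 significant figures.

m − M = 7.90 − 3.3 = 4.60.
d = 10^((m−M)/5 + 1) = 10^1.920 = 83.176 pc.
p = 1/d = 1/83.176 = 0.012023 arcsec = 12.023 mas.

12.02 mas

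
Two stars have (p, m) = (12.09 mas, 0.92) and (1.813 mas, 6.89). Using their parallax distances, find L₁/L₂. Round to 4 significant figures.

L₁/L₂ = 5.495

d₁ = 1/p₁ = 1/0.01209″ = 82.713 pc; d₂ = 1/p₂ = 1/0.001813″ = 551.57 pc.
M₁ = m₁ − 5 log₁₀ d₁ + 5 = 0.92 − 9.5879 + 5 = -3.6679.
M₂ = 6.89 − 13.7080 + 5 = -1.8180.
L₁/L₂ = 10^(0.4(M₂ − M₁)) = 10^(0.4 × 1.8499) = 10^0.73996 = 5.4949.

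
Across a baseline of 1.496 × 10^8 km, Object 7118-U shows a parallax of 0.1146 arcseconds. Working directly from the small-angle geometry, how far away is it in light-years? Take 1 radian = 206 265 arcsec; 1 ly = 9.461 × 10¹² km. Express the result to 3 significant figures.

28.5 ly

θ = 0.1146″ = 0.1146/206265 = 5.5560 × 10^-7 rad.
d = B/θ = (1.496 × 10^8) / (5.5560 × 10^-7) = 2.6926 × 10^14 km = (2.6926 × 10^14) / (9.461 × 10^12) ly = 28.46 ly.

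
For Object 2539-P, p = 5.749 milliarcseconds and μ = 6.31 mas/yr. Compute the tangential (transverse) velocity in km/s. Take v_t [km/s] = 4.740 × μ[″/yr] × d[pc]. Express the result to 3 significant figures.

5.20 km/s

d = 1/p = 1/0.005749″ = 173.94 pc.
μ = 6.31 mas/yr = 0.00631 ″/yr.
v_t = 4.74 × μ × d = 4.74 × 0.00631 × 173.94 = 5.2024 km/s.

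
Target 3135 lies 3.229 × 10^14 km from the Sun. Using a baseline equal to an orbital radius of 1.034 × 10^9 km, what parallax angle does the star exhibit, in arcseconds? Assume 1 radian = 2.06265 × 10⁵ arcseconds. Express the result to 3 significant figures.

0.661 arcsec

θ ≈ B/d = (1.034 × 10^9) / (3.229 × 10^14) = 3.2022 × 10^-6 rad.
In arcseconds: 3.2022 × 10^-6 × 206265 = 0.6605″.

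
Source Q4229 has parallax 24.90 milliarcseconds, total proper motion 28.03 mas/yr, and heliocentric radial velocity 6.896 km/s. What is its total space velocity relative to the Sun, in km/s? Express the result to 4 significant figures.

d = 1/p = 1/0.02490″ = 40.161 pc.
μ = 28.03 mas/yr = 0.02803 ″/yr.
v_t = 4.740 μ d = 4.740 × 0.02803 × 40.161 = 5.3359 km/s.
v = √(v_r² + v_t²) = √(6.896² + 5.3359²) = √76.0266 = 8.7193 km/s.

8.719 km/s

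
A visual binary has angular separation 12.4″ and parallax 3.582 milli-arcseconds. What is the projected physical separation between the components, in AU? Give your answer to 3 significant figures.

d = 1/p = 1/0.003582″ = 279.17 pc.
At distance d (pc), an angle of θ arcsec spans θ·d AU: s = 12.4 × 279.17 = 3461.7 AU.

3460 AU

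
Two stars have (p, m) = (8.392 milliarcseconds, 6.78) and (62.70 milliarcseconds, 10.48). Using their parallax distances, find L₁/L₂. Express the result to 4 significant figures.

d₁ = 1/p₁ = 1/0.008392″ = 119.16 pc; d₂ = 1/p₂ = 1/0.06270″ = 15.949 pc.
M₁ = m₁ − 5 log₁₀ d₁ + 5 = 6.78 − 10.3807 + 5 = 1.3993.
M₂ = 10.48 − 6.0137 + 5 = 9.4663.
L₁/L₂ = 10^(0.4(M₂ − M₁)) = 10^(0.4 × 8.0670) = 10^3.22680 = 1685.8.

L₁/L₂ = 1686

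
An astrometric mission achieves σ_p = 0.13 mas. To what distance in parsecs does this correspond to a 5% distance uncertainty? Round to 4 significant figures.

σ_d/d = σ_p/p, so the condition is σ_p/p ≤ 0.05, i.e. p ≥ σ_p/0.05.
p_min = 0.13/0.05 = 2.6 mas = 0.0026 arcsec.
d_max = 1/p_min = 1/0.0026 = 384.62 pc.

384.6 pc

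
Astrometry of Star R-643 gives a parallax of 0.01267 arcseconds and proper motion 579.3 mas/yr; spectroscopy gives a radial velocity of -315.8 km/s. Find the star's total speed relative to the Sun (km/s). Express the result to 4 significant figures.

d = 1/p = 1/0.01267″ = 78.927 pc.
μ = 579.3 mas/yr = 0.5793 ″/yr.
v_t = 4.740 μ d = 4.740 × 0.5793 × 78.927 = 216.72 km/s.
v = √(v_r² + v_t²) = √((-315.8)² + 216.72²) = √146697 = 383.01 km/s.

383.0 km/s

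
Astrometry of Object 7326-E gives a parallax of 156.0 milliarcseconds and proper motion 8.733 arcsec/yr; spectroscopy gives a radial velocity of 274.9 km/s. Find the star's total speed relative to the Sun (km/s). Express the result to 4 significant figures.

d = 1/p = 1/0.1560″ = 6.4103 pc.
v_t = 4.740 μ d = 4.740 × 8.733 × 6.4103 = 265.35 km/s.
v = √(v_r² + v_t²) = √(274.9² + 265.35²) = √145981 = 382.07 km/s.

382.1 km/s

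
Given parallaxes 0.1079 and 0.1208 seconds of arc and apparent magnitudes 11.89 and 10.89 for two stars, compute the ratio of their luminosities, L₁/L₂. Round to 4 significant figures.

d₁ = 1/p₁ = 1/0.1079″ = 9.2678 pc; d₂ = 1/p₂ = 1/0.1208″ = 8.2781 pc.
M₁ = m₁ − 5 log₁₀ d₁ + 5 = 11.89 − 4.8349 + 5 = 12.0551.
M₂ = 10.89 − 4.5897 + 5 = 11.3003.
L₁/L₂ = 10^(0.4(M₂ − M₁)) = 10^(0.4 × (-0.7548)) = 10^(-0.30192) = 0.49898.

L₁/L₂ = 0.4990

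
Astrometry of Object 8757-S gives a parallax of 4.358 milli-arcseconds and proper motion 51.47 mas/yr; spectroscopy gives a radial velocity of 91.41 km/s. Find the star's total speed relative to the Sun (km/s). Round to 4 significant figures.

107.2 km/s

d = 1/p = 1/0.004358″ = 229.46 pc.
μ = 51.47 mas/yr = 0.05147 ″/yr.
v_t = 4.740 μ d = 4.740 × 0.05147 × 229.46 = 55.981 km/s.
v = √(v_r² + v_t²) = √(91.41² + 55.981²) = √11489.7 = 107.19 km/s.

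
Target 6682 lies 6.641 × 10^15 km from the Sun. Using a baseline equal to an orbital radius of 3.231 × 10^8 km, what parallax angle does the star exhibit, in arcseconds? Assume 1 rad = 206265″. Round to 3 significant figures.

0.0100 arcsec

θ ≈ B/d = (3.231 × 10^8) / (6.641 × 10^15) = 4.8652 × 10^-8 rad.
In arcseconds: 4.8652 × 10^-8 × 206265 = 0.010035″.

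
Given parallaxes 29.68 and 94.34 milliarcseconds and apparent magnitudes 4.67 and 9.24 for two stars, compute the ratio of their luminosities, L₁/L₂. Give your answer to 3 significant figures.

L₁/L₂ = 680

d₁ = 1/p₁ = 1/0.02968″ = 33.693 pc; d₂ = 1/p₂ = 1/0.09434″ = 10.6 pc.
M₁ = m₁ − 5 log₁₀ d₁ + 5 = 4.67 − 7.6377 + 5 = 2.0323.
M₂ = 9.24 − 5.1265 + 5 = 9.1135.
L₁/L₂ = 10^(0.4(M₂ − M₁)) = 10^(0.4 × 7.0812) = 10^2.83248 = 679.95.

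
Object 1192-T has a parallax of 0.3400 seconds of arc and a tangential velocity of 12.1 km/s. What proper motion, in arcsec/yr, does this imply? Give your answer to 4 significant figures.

0.8679 arcsec/yr

d = 1/p = 1/0.3400″ = 2.9412 pc.
μ = v_t / (4.74 d) = 12.1 / (4.74 × 2.9412) = 12.1 / 13.941 = 0.86794 ″/yr.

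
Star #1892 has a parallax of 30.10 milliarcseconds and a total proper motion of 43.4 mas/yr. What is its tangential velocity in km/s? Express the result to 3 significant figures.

6.83 km/s

d = 1/p = 1/0.03010″ = 33.223 pc.
μ = 43.4 mas/yr = 0.0434 ″/yr.
v_t = 4.74 × μ × d = 4.74 × 0.0434 × 33.223 = 6.8345 km/s.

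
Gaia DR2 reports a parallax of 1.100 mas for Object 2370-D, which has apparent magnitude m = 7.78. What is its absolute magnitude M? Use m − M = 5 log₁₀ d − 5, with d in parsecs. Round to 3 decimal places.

M = -2.013

d = 1/p = 1/0.001100″ = 909.09 pc.
m − M = 5 log₁₀(909.09) − 5 = 14.7930 − 5 = 9.7930.
M = m − (m − M) = 7.78 − 9.7930 = -2.013.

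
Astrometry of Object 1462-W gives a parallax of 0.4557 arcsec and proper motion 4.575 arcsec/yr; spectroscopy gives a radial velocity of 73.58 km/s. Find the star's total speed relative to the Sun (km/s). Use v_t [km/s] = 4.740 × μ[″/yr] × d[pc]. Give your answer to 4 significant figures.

d = 1/p = 1/0.4557″ = 2.1944 pc.
v_t = 4.740 μ d = 4.740 × 4.575 × 2.1944 = 47.587 km/s.
v = √(v_r² + v_t²) = √(73.58² + 47.587²) = √7678.54 = 87.627 km/s.

87.63 km/s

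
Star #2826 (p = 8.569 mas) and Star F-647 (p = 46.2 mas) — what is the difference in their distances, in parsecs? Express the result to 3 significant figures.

d_A = 1/0.008569″ = 116.7 pc; d_B = 1/0.04620″ = 21.645 pc.
|d_B − d_A| = |21.645 − 116.7| = 95.055 pc.

95.1 pc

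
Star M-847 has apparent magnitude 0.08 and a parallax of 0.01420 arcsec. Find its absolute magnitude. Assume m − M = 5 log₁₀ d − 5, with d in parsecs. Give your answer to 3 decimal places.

d = 1/p = 1/0.01420″ = 70.423 pc.
m − M = 5 log₁₀(70.423) − 5 = 9.2386 − 5 = 4.2386.
M = m − (m − M) = 0.08 − 4.2386 = -4.159.

M = -4.159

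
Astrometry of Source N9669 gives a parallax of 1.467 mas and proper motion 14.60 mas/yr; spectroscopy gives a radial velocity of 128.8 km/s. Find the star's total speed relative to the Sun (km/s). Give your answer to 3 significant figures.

d = 1/p = 1/0.001467″ = 681.66 pc.
μ = 14.60 mas/yr = 0.01460 ″/yr.
v_t = 4.740 μ d = 4.740 × 0.01460 × 681.66 = 47.174 km/s.
v = √(v_r² + v_t²) = √(128.8² + 47.174²) = √18814.8 = 137.17 km/s.

137 km/s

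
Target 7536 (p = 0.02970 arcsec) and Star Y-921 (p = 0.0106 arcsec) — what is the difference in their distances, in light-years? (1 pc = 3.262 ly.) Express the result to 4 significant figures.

197.9 ly

d_A = 1/0.02970″ = 33.67 pc; d_B = 1/0.01060″ = 94.34 pc.
|d_B − d_A| = |94.34 − 33.67| = 60.67 pc = 60.67 × 3.262 ly = 197.91 ly.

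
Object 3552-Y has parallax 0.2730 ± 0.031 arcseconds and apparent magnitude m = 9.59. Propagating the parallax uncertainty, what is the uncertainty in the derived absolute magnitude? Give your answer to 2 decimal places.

M = m − 5 log₁₀ d + 5 = m + 5 log₁₀ p + 5, so ∂M/∂p = 5/(p ln 10).
σ_M = (5/ln 10) · (σ_p/p) = 2.1715 × 0.031/0.2730 = 2.1715 × 0.11355 = 0.24657.

σ_M = 0.25 mag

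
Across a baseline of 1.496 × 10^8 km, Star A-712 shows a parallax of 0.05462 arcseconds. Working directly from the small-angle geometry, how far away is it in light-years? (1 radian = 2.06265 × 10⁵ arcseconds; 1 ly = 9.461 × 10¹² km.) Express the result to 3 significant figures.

θ = 0.05462″ = 0.05462/206265 = 2.6480 × 10^-7 rad.
d = B/θ = (1.496 × 10^8) / (2.6480 × 10^-7) = 5.6495 × 10^14 km = (5.6495 × 10^14) / (9.461 × 10^12) ly = 59.714 ly.

59.7 ly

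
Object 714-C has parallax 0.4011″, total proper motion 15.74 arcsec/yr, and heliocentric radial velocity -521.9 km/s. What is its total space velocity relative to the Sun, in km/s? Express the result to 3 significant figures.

554 km/s

d = 1/p = 1/0.4011″ = 2.4931 pc.
v_t = 4.740 μ d = 4.740 × 15.74 × 2.4931 = 186 km/s.
v = √(v_r² + v_t²) = √((-521.9)² + 186²) = √306976 = 554.05 km/s.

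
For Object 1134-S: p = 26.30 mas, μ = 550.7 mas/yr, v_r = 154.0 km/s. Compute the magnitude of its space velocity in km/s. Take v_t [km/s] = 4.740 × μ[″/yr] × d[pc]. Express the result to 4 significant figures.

183.2 km/s

d = 1/p = 1/0.02630″ = 38.023 pc.
μ = 550.7 mas/yr = 0.5507 ″/yr.
v_t = 4.740 μ d = 4.740 × 0.5507 × 38.023 = 99.252 km/s.
v = √(v_r² + v_t²) = √(154.0² + 99.252²) = √33567 = 183.21 km/s.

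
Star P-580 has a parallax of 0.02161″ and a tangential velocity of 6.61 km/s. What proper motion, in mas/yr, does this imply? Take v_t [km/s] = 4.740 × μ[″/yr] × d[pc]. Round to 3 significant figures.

30.1 mas/yr

d = 1/p = 1/0.02161″ = 46.275 pc.
μ = v_t / (4.74 d) = 6.61 / (4.74 × 46.275) = 6.61 / 219.34 = 0.030136 ″/yr = 30.136 mas/yr.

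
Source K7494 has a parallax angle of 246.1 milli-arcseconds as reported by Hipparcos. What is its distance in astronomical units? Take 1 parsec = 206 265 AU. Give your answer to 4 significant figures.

838100 AU

p = 246.1 milli-arcseconds = 0.2461 arcsec.
d = 1/p = 1/0.2461 = 4.0634 pc.
In AU: 4.0634 × 206265 = 8.3814 × 10^5 AU.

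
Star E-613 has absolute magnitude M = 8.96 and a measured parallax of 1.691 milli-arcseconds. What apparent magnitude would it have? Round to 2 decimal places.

m = 17.82

d = 1/p = 1/0.001691″ = 591.37 pc.
m − M = 5 log₁₀ d − 5 = 5 log₁₀(591.37) − 5 = 13.8593 − 5 = 8.8593.
m = M + (m − M) = 8.96 + 8.8593 = 17.82.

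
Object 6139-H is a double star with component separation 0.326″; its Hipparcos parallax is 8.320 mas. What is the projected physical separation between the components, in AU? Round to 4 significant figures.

d = 1/p = 1/0.008320″ = 120.19 pc.
At distance d (pc), an angle of θ arcsec spans θ·d AU: s = 0.326 × 120.19 = 39.182 AU.

39.18 AU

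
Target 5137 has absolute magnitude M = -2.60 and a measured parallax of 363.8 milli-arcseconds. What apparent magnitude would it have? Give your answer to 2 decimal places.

m = -5.40

d = 1/p = 1/0.3638″ = 2.7488 pc.
m − M = 5 log₁₀ d − 5 = 5 log₁₀(2.7488) − 5 = 2.1957 − 5 = -2.8043.
m = M + (m − M) = -2.60 + (-2.8043) = -5.40.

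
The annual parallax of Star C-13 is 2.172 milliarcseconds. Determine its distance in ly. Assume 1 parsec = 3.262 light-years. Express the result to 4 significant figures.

p = 2.172 milliarcseconds = 0.002172 arcsec.
d = 1/p = 1/0.002172 = 460.41 pc.
In light-years: 460.41 × 3.262 = 1501.9 ly.

1502 ly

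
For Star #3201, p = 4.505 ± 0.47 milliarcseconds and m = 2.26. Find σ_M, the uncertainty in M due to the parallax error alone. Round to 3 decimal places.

M = m − 5 log₁₀ d + 5 = m + 5 log₁₀ p + 5, so ∂M/∂p = 5/(p ln 10).
σ_M = (5/ln 10) · (σ_p/p) = 2.1715 × 0.47/4.505 = 2.1715 × 0.10433 = 0.22655.

σ_M = 0.227 mag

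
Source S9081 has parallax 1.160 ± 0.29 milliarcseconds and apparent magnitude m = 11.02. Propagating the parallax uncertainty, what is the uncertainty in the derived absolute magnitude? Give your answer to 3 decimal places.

σ_M = 0.543 mag

M = m − 5 log₁₀ d + 5 = m + 5 log₁₀ p + 5, so ∂M/∂p = 5/(p ln 10).
σ_M = (5/ln 10) · (σ_p/p) = 2.1715 × 0.29/1.160 = 2.1715 × 0.25 = 0.54288.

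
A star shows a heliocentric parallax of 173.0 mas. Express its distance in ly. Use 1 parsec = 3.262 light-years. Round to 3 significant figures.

p = 173.0 mas = 0.1730 arcsec.
d = 1/p = 1/0.1730 = 5.7803 pc.
In light-years: 5.7803 × 3.262 = 18.855 ly.

18.9 ly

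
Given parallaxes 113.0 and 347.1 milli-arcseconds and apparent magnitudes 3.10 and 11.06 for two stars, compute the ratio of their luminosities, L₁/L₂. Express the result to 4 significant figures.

L₁/L₂ = 14410

d₁ = 1/p₁ = 1/0.1130″ = 8.8496 pc; d₂ = 1/p₂ = 1/0.3471″ = 2.881 pc.
M₁ = m₁ − 5 log₁₀ d₁ + 5 = 3.10 − 4.7346 + 5 = 3.3654.
M₂ = 11.06 − 2.2977 + 5 = 13.7623.
L₁/L₂ = 10^(0.4(M₂ − M₁)) = 10^(0.4 × 10.3969) = 10^4.15876 = 14413.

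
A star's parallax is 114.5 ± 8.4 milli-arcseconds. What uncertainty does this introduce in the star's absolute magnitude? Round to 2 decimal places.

σ_M = 0.16 mag

M = m − 5 log₁₀ d + 5 = m + 5 log₁₀ p + 5, so ∂M/∂p = 5/(p ln 10).
σ_M = (5/ln 10) · (σ_p/p) = 2.1715 × 8.4/114.5 = 2.1715 × 0.073362 = 0.15931.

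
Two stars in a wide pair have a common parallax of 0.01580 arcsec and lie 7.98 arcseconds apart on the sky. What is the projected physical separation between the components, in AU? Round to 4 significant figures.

505.1 AU

d = 1/p = 1/0.01580″ = 63.291 pc.
At distance d (pc), an angle of θ arcsec spans θ·d AU: s = 7.98 × 63.291 = 505.06 AU.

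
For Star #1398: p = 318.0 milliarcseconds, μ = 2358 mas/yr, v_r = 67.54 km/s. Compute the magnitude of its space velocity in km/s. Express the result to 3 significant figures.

76.1 km/s

d = 1/p = 1/0.3180″ = 3.1447 pc.
μ = 2358 mas/yr = 2.358 ″/yr.
v_t = 4.740 μ d = 4.740 × 2.358 × 3.1447 = 35.148 km/s.
v = √(v_r² + v_t²) = √(67.54² + 35.148²) = √5797.03 = 76.138 km/s.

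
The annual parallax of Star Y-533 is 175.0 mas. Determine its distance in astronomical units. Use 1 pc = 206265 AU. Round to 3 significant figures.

p = 175.0 mas = 0.1750 arcsec.
d = 1/p = 1/0.1750 = 5.7143 pc.
In AU: 5.7143 × 206265 = 1.1787 × 10^6 AU.

1.18 × 10^6 AU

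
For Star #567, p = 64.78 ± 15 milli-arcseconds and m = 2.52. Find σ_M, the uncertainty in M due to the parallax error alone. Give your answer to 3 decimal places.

σ_M = 0.503 mag

M = m − 5 log₁₀ d + 5 = m + 5 log₁₀ p + 5, so ∂M/∂p = 5/(p ln 10).
σ_M = (5/ln 10) · (σ_p/p) = 2.1715 × 15/64.78 = 2.1715 × 0.23155 = 0.50281.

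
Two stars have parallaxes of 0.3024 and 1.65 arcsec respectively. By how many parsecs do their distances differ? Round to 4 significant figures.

d_A = 1/0.3024″ = 3.3069 pc; d_B = 1/1.650″ = 0.60606 pc.
|d_B − d_A| = |0.60606 − 3.3069| = 2.7008 pc.

2.701 pc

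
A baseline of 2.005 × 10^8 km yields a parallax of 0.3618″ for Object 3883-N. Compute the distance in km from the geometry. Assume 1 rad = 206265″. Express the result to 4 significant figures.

θ = 0.3618″ = 0.3618/206265 = 1.7541 × 10^-6 rad.
d = B/θ = (2.005 × 10^8) / (1.7541 × 10^-6) = 1.1430 × 10^14 km.

1.143 × 10^14 km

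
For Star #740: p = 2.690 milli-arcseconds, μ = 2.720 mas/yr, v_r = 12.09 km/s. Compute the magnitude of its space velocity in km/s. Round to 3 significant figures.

d = 1/p = 1/0.002690″ = 371.75 pc.
μ = 2.720 mas/yr = 0.002720 ″/yr.
v_t = 4.740 μ d = 4.740 × 0.002720 × 371.75 = 4.7929 km/s.
v = √(v_r² + v_t²) = √(12.09² + 4.7929²) = √169.14 = 13.005 km/s.

13.0 km/s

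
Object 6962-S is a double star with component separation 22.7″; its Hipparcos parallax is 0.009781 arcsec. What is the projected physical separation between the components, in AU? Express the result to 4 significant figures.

d = 1/p = 1/0.009781″ = 102.24 pc.
At distance d (pc), an angle of θ arcsec spans θ·d AU: s = 22.7 × 102.24 = 2320.8 AU.

2321 AU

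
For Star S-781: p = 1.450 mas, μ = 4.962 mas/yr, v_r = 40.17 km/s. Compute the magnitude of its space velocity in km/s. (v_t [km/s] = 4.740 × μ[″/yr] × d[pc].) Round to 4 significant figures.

43.32 km/s

d = 1/p = 1/0.001450″ = 689.66 pc.
μ = 4.962 mas/yr = 0.004962 ″/yr.
v_t = 4.740 μ d = 4.740 × 0.004962 × 689.66 = 16.221 km/s.
v = √(v_r² + v_t²) = √(40.17² + 16.221²) = √1876.75 = 43.321 km/s.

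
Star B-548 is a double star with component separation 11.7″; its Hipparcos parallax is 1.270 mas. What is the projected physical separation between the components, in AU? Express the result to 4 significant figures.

d = 1/p = 1/0.001270″ = 787.4 pc.
At distance d (pc), an angle of θ arcsec spans θ·d AU: s = 11.7 × 787.4 = 9212.6 AU.

9213 AU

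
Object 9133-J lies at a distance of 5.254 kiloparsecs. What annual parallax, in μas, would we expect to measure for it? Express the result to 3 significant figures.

190 μas

d = 5.254 kpc = 5254 pc.
p = 1/d = 1/5254 = 0.00019033 arcsec.
= 0.00019033 × 10⁶ = 190.33 μas.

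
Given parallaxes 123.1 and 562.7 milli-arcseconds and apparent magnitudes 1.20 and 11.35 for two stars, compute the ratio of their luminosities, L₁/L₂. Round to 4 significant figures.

d₁ = 1/p₁ = 1/0.1231″ = 8.1235 pc; d₂ = 1/p₂ = 1/0.5627″ = 1.7771 pc.
M₁ = m₁ − 5 log₁₀ d₁ + 5 = 1.20 − 4.5487 + 5 = 1.6513.
M₂ = 11.35 − 1.2486 + 5 = 15.1014.
L₁/L₂ = 10^(0.4(M₂ − M₁)) = 10^(0.4 × 13.4501) = 10^5.38004 = 2.3991 × 10^5.

L₁/L₂ = 239900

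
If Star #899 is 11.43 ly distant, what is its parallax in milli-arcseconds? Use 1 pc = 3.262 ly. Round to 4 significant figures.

d = 11.43 ly ÷ 3.262 = 3.504 pc.
p = 1/d = 1/3.504 = 0.28539 arcsec.
= 0.28539 × 1000 = 285.39 mas.

285.4 mas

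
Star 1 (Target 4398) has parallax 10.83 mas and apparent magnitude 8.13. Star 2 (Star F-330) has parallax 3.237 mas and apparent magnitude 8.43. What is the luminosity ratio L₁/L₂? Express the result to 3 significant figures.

d₁ = 1/p₁ = 1/0.01083″ = 92.336 pc; d₂ = 1/p₂ = 1/0.003237″ = 308.93 pc.
M₁ = m₁ − 5 log₁₀ d₁ + 5 = 8.13 − 9.8269 + 5 = 3.3031.
M₂ = 8.43 − 12.4493 + 5 = 0.9807.
L₁/L₂ = 10^(0.4(M₂ − M₁)) = 10^(0.4 × (-2.3224)) = 10^(-0.92896) = 0.11777.

L₁/L₂ = 0.118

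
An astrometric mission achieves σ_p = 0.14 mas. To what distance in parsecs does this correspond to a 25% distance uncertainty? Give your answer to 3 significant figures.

1790 pc

σ_d/d = σ_p/p, so the condition is σ_p/p ≤ 0.25, i.e. p ≥ σ_p/0.25.
p_min = 0.14/0.25 = 0.56 mas = 0.00056 arcsec.
d_max = 1/p_min = 1/0.00056 = 1785.7 pc.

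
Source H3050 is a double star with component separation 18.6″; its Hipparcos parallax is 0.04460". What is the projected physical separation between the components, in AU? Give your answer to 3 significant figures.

417 AU

d = 1/p = 1/0.04460″ = 22.422 pc.
At distance d (pc), an angle of θ arcsec spans θ·d AU: s = 18.6 × 22.422 = 417.05 AU.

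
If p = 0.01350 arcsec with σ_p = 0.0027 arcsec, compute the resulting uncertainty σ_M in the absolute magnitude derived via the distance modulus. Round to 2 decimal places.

σ_M = 0.43 mag

M = m − 5 log₁₀ d + 5 = m + 5 log₁₀ p + 5, so ∂M/∂p = 5/(p ln 10).
σ_M = (5/ln 10) · (σ_p/p) = 2.1715 × 0.0027/0.01350 = 2.1715 × 0.2 = 0.4343.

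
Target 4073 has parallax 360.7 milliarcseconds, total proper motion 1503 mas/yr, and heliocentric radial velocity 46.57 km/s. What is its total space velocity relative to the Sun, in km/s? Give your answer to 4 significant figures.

50.59 km/s

d = 1/p = 1/0.3607″ = 2.7724 pc.
μ = 1503 mas/yr = 1.503 ″/yr.
v_t = 4.740 μ d = 4.740 × 1.503 × 2.7724 = 19.751 km/s.
v = √(v_r² + v_t²) = √(46.57² + 19.751²) = √2558.87 = 50.585 km/s.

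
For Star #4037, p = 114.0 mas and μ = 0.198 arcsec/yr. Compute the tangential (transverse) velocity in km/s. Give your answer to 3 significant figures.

8.23 km/s

d = 1/p = 1/0.1140″ = 8.7719 pc.
v_t = 4.74 × μ × d = 4.74 × 0.198 × 8.7719 = 8.2326 km/s.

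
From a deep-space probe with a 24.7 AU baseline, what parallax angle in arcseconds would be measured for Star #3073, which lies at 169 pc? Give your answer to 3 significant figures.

0.146 arcsec

p (arcsec) = B (AU) / d (pc).
p = 24.7 / 169 = 0.14615 arcsec.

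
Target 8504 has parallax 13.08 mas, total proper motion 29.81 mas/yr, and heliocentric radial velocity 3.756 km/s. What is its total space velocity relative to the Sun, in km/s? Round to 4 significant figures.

d = 1/p = 1/0.01308″ = 76.453 pc.
μ = 29.81 mas/yr = 0.02981 ″/yr.
v_t = 4.740 μ d = 4.740 × 0.02981 × 76.453 = 10.803 km/s.
v = √(v_r² + v_t²) = √(3.756² + 10.803²) = √130.812 = 11.437 km/s.

11.44 km/s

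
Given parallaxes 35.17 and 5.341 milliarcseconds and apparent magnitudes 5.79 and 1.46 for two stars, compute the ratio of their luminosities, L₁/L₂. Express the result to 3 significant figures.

L₁/L₂ = 0.000427

d₁ = 1/p₁ = 1/0.03517″ = 28.433 pc; d₂ = 1/p₂ = 1/0.005341″ = 187.23 pc.
M₁ = m₁ − 5 log₁₀ d₁ + 5 = 5.79 − 7.2691 + 5 = 3.5209.
M₂ = 1.46 − 11.3619 + 5 = -4.9019.
L₁/L₂ = 10^(0.4(M₂ − M₁)) = 10^(0.4 × (-8.4228)) = 10^(-3.36912) = 0.00042744.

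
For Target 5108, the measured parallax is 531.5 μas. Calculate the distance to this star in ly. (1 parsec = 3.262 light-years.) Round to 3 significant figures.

6140 ly

p = 531.5 μas = 0.0005315 arcsec.
d = 1/p = 1/0.0005315 = 1881.5 pc.
In light-years: 1881.5 × 3.262 = 6137.5 ly.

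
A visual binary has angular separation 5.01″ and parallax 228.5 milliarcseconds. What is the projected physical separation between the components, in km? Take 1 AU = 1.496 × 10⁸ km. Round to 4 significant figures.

d = 1/p = 1/0.2285″ = 4.3764 pc.
At distance d (pc), an angle of θ arcsec spans θ·d AU: s = 5.01 × 4.3764 = 21.926 AU.
= 21.926 × 1.496 × 10⁸ km = 3.2801 × 10^9 km.

3.280 × 10^9 km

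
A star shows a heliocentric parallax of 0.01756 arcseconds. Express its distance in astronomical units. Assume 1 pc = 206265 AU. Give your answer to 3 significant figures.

1.17 × 10^7 AU

d = 1/p = 1/0.01756 = 56.948 pc.
In AU: 56.948 × 206265 = 1.1746 × 10^7 AU.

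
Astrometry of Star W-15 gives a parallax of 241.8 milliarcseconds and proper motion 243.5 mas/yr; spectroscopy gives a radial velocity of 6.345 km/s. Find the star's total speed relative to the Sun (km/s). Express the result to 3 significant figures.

d = 1/p = 1/0.2418″ = 4.1356 pc.
μ = 243.5 mas/yr = 0.2435 ″/yr.
v_t = 4.740 μ d = 4.740 × 0.2435 × 4.1356 = 4.7733 km/s.
v = √(v_r² + v_t²) = √(6.345² + 4.7733²) = √63.0434 = 7.94 km/s.

7.94 km/s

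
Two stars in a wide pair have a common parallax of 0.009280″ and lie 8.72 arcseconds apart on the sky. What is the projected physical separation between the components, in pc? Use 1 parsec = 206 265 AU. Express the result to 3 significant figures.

0.00456 pc

d = 1/p = 1/0.009280″ = 107.76 pc.
At distance d (pc), an angle of θ arcsec spans θ·d AU: s = 8.72 × 107.76 = 939.67 AU.
= 939.67 / 206265 = 0.0045556 pc.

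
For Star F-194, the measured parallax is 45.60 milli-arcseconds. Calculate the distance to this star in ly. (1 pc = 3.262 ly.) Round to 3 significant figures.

71.5 ly

p = 45.60 milli-arcseconds = 0.04560 arcsec.
d = 1/p = 1/0.04560 = 21.93 pc.
In light-years: 21.93 × 3.262 = 71.536 ly.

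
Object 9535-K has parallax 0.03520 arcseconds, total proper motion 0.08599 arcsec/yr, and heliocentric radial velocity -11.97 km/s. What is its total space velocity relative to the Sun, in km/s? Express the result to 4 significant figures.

d = 1/p = 1/0.03520″ = 28.409 pc.
v_t = 4.740 μ d = 4.740 × 0.08599 × 28.409 = 11.579 km/s.
v = √(v_r² + v_t²) = √((-11.97)² + 11.579²) = √277.354 = 16.654 km/s.

16.65 km/s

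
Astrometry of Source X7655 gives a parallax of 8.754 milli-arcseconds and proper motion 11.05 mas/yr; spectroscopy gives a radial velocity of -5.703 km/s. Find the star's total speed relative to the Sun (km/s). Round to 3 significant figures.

8.27 km/s

d = 1/p = 1/0.008754″ = 114.23 pc.
μ = 11.05 mas/yr = 0.01105 ″/yr.
v_t = 4.740 μ d = 4.740 × 0.01105 × 114.23 = 5.983 km/s.
v = √(v_r² + v_t²) = √((-5.703)² + 5.983²) = √68.3205 = 8.2656 km/s.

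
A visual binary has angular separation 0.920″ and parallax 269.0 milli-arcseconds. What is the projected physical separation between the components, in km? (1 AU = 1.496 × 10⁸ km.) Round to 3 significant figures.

d = 1/p = 1/0.2690″ = 3.7175 pc.
At distance d (pc), an angle of θ arcsec spans θ·d AU: s = 0.920 × 3.7175 = 3.4201 AU.
= 3.4201 × 1.496 × 10⁸ km = 5.1165 × 10^8 km.

5.12 × 10^8 km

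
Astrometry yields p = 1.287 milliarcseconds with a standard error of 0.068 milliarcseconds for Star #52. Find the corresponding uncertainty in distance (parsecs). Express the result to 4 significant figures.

d = 1/p, so σ_d = σ_p / p².
σ_d = 0.0000680 / (0.001287)² = 0.0000680 / 0.0000016564 = 41.053 pc.

41.05 pc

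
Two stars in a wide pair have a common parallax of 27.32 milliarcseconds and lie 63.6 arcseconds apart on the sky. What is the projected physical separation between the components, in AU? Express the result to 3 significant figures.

d = 1/p = 1/0.02732″ = 36.603 pc.
At distance d (pc), an angle of θ arcsec spans θ·d AU: s = 63.6 × 36.603 = 2328 AU.

2330 AU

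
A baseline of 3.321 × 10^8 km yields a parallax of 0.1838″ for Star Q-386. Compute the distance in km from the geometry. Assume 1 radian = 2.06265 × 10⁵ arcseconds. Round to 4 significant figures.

3.727 × 10^14 km

θ = 0.1838″ = 0.1838/206265 = 8.9109 × 10^-7 rad.
d = B/θ = (3.321 × 10^8) / (8.9109 × 10^-7) = 3.7269 × 10^14 km.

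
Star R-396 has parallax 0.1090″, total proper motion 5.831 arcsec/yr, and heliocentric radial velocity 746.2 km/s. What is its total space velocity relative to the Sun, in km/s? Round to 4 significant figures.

d = 1/p = 1/0.1090″ = 9.1743 pc.
v_t = 4.740 μ d = 4.740 × 5.831 × 9.1743 = 253.57 km/s.
v = √(v_r² + v_t²) = √(746.2² + 253.57²) = √621112 = 788.11 km/s.

788.1 km/s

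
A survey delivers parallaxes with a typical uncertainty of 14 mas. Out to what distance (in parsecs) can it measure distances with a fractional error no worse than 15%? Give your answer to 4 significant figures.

10.71 pc

σ_d/d = σ_p/p, so the condition is σ_p/p ≤ 0.15, i.e. p ≥ σ_p/0.15.
p_min = 14/0.15 = 93.333 mas = 0.093333 arcsec.
d_max = 1/p_min = 1/0.093333 = 10.714 pc.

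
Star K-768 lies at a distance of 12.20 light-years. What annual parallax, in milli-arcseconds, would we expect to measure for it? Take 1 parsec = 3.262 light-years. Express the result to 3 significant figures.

267 mas

d = 12.20 ly ÷ 3.262 = 3.74 pc.
p = 1/d = 1/3.74 = 0.26738 arcsec.
= 0.26738 × 1000 = 267.38 mas.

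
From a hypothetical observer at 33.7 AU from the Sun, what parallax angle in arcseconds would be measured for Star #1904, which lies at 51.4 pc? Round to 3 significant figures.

0.656 arcsec

p (arcsec) = B (AU) / d (pc).
p = 33.7 / 51.4 = 0.65564 arcsec.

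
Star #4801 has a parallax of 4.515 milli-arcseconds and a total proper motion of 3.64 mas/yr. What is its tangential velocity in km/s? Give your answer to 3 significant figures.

d = 1/p = 1/0.004515″ = 221.48 pc.
μ = 3.64 mas/yr = 0.00364 ″/yr.
v_t = 4.74 × μ × d = 4.74 × 0.00364 × 221.48 = 3.8213 km/s.

3.82 km/s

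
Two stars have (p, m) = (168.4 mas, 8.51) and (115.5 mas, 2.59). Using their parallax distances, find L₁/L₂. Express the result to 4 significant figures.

d₁ = 1/p₁ = 1/0.1684″ = 5.9382 pc; d₂ = 1/p₂ = 1/0.1155″ = 8.658 pc.
M₁ = m₁ − 5 log₁₀ d₁ + 5 = 8.51 − 3.8683 + 5 = 9.6417.
M₂ = 2.59 − 4.6871 + 5 = 2.9029.
L₁/L₂ = 10^(0.4(M₂ − M₁)) = 10^(0.4 × (-6.7388)) = 10^(-2.69552) = 0.002016.

L₁/L₂ = 0.002016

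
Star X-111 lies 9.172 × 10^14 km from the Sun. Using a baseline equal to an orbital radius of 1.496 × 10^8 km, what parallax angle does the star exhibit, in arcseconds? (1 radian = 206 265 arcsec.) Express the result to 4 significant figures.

θ ≈ B/d = (1.496 × 10^8) / (9.172 × 10^14) = 1.6311 × 10^-7 rad.
In arcseconds: 1.6311 × 10^-7 × 206265 = 0.033644″.

0.03364 arcsec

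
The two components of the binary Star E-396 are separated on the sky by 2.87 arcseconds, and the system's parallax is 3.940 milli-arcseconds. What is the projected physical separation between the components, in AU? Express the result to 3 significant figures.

728 AU

d = 1/p = 1/0.003940″ = 253.81 pc.
At distance d (pc), an angle of θ arcsec spans θ·d AU: s = 2.87 × 253.81 = 728.43 AU.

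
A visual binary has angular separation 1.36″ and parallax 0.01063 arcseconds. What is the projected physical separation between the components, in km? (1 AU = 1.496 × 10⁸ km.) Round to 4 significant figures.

d = 1/p = 1/0.01063″ = 94.073 pc.
At distance d (pc), an angle of θ arcsec spans θ·d AU: s = 1.36 × 94.073 = 127.94 AU.
= 127.94 × 1.496 × 10⁸ km = 1.9140 × 10^10 km.

1.914 × 10^10 km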